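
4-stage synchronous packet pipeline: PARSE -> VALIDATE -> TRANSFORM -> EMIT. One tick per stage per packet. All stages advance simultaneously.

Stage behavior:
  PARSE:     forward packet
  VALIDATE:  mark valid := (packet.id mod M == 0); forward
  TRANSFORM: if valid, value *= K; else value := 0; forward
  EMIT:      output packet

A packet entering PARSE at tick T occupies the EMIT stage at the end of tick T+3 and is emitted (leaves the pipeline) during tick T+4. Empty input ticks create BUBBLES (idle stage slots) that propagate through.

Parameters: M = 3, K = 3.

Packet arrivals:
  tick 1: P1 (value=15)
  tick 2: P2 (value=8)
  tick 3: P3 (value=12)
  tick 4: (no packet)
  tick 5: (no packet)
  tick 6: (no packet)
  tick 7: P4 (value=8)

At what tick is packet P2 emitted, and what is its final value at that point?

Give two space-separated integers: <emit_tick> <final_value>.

Tick 1: [PARSE:P1(v=15,ok=F), VALIDATE:-, TRANSFORM:-, EMIT:-] out:-; in:P1
Tick 2: [PARSE:P2(v=8,ok=F), VALIDATE:P1(v=15,ok=F), TRANSFORM:-, EMIT:-] out:-; in:P2
Tick 3: [PARSE:P3(v=12,ok=F), VALIDATE:P2(v=8,ok=F), TRANSFORM:P1(v=0,ok=F), EMIT:-] out:-; in:P3
Tick 4: [PARSE:-, VALIDATE:P3(v=12,ok=T), TRANSFORM:P2(v=0,ok=F), EMIT:P1(v=0,ok=F)] out:-; in:-
Tick 5: [PARSE:-, VALIDATE:-, TRANSFORM:P3(v=36,ok=T), EMIT:P2(v=0,ok=F)] out:P1(v=0); in:-
Tick 6: [PARSE:-, VALIDATE:-, TRANSFORM:-, EMIT:P3(v=36,ok=T)] out:P2(v=0); in:-
Tick 7: [PARSE:P4(v=8,ok=F), VALIDATE:-, TRANSFORM:-, EMIT:-] out:P3(v=36); in:P4
Tick 8: [PARSE:-, VALIDATE:P4(v=8,ok=F), TRANSFORM:-, EMIT:-] out:-; in:-
Tick 9: [PARSE:-, VALIDATE:-, TRANSFORM:P4(v=0,ok=F), EMIT:-] out:-; in:-
Tick 10: [PARSE:-, VALIDATE:-, TRANSFORM:-, EMIT:P4(v=0,ok=F)] out:-; in:-
Tick 11: [PARSE:-, VALIDATE:-, TRANSFORM:-, EMIT:-] out:P4(v=0); in:-
P2: arrives tick 2, valid=False (id=2, id%3=2), emit tick 6, final value 0

Answer: 6 0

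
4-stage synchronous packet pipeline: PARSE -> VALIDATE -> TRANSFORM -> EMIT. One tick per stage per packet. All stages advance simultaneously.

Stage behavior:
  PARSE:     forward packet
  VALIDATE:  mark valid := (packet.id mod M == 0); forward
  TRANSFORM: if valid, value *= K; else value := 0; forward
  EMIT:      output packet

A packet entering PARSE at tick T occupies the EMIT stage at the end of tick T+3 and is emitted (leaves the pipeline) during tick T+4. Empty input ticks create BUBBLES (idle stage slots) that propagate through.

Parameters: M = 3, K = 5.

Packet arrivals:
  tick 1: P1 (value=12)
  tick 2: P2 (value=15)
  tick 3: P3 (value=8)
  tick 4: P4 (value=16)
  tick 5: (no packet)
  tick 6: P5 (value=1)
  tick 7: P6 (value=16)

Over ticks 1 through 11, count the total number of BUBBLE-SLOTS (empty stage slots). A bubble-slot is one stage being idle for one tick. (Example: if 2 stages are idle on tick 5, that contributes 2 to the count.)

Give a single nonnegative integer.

Answer: 20

Derivation:
Tick 1: [PARSE:P1(v=12,ok=F), VALIDATE:-, TRANSFORM:-, EMIT:-] out:-; bubbles=3
Tick 2: [PARSE:P2(v=15,ok=F), VALIDATE:P1(v=12,ok=F), TRANSFORM:-, EMIT:-] out:-; bubbles=2
Tick 3: [PARSE:P3(v=8,ok=F), VALIDATE:P2(v=15,ok=F), TRANSFORM:P1(v=0,ok=F), EMIT:-] out:-; bubbles=1
Tick 4: [PARSE:P4(v=16,ok=F), VALIDATE:P3(v=8,ok=T), TRANSFORM:P2(v=0,ok=F), EMIT:P1(v=0,ok=F)] out:-; bubbles=0
Tick 5: [PARSE:-, VALIDATE:P4(v=16,ok=F), TRANSFORM:P3(v=40,ok=T), EMIT:P2(v=0,ok=F)] out:P1(v=0); bubbles=1
Tick 6: [PARSE:P5(v=1,ok=F), VALIDATE:-, TRANSFORM:P4(v=0,ok=F), EMIT:P3(v=40,ok=T)] out:P2(v=0); bubbles=1
Tick 7: [PARSE:P6(v=16,ok=F), VALIDATE:P5(v=1,ok=F), TRANSFORM:-, EMIT:P4(v=0,ok=F)] out:P3(v=40); bubbles=1
Tick 8: [PARSE:-, VALIDATE:P6(v=16,ok=T), TRANSFORM:P5(v=0,ok=F), EMIT:-] out:P4(v=0); bubbles=2
Tick 9: [PARSE:-, VALIDATE:-, TRANSFORM:P6(v=80,ok=T), EMIT:P5(v=0,ok=F)] out:-; bubbles=2
Tick 10: [PARSE:-, VALIDATE:-, TRANSFORM:-, EMIT:P6(v=80,ok=T)] out:P5(v=0); bubbles=3
Tick 11: [PARSE:-, VALIDATE:-, TRANSFORM:-, EMIT:-] out:P6(v=80); bubbles=4
Total bubble-slots: 20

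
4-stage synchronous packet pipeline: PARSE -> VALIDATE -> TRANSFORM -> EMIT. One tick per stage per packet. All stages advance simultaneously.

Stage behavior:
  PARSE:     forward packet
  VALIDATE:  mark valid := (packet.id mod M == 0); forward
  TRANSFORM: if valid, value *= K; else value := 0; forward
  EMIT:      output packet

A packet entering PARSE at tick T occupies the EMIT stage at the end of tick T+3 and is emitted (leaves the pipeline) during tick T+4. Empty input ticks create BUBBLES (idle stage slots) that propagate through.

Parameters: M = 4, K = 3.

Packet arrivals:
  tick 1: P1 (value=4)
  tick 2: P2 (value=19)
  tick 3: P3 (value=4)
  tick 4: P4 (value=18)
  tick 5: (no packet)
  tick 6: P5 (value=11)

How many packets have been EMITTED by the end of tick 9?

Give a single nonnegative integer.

Answer: 4

Derivation:
Tick 1: [PARSE:P1(v=4,ok=F), VALIDATE:-, TRANSFORM:-, EMIT:-] out:-; in:P1
Tick 2: [PARSE:P2(v=19,ok=F), VALIDATE:P1(v=4,ok=F), TRANSFORM:-, EMIT:-] out:-; in:P2
Tick 3: [PARSE:P3(v=4,ok=F), VALIDATE:P2(v=19,ok=F), TRANSFORM:P1(v=0,ok=F), EMIT:-] out:-; in:P3
Tick 4: [PARSE:P4(v=18,ok=F), VALIDATE:P3(v=4,ok=F), TRANSFORM:P2(v=0,ok=F), EMIT:P1(v=0,ok=F)] out:-; in:P4
Tick 5: [PARSE:-, VALIDATE:P4(v=18,ok=T), TRANSFORM:P3(v=0,ok=F), EMIT:P2(v=0,ok=F)] out:P1(v=0); in:-
Tick 6: [PARSE:P5(v=11,ok=F), VALIDATE:-, TRANSFORM:P4(v=54,ok=T), EMIT:P3(v=0,ok=F)] out:P2(v=0); in:P5
Tick 7: [PARSE:-, VALIDATE:P5(v=11,ok=F), TRANSFORM:-, EMIT:P4(v=54,ok=T)] out:P3(v=0); in:-
Tick 8: [PARSE:-, VALIDATE:-, TRANSFORM:P5(v=0,ok=F), EMIT:-] out:P4(v=54); in:-
Tick 9: [PARSE:-, VALIDATE:-, TRANSFORM:-, EMIT:P5(v=0,ok=F)] out:-; in:-
Emitted by tick 9: ['P1', 'P2', 'P3', 'P4']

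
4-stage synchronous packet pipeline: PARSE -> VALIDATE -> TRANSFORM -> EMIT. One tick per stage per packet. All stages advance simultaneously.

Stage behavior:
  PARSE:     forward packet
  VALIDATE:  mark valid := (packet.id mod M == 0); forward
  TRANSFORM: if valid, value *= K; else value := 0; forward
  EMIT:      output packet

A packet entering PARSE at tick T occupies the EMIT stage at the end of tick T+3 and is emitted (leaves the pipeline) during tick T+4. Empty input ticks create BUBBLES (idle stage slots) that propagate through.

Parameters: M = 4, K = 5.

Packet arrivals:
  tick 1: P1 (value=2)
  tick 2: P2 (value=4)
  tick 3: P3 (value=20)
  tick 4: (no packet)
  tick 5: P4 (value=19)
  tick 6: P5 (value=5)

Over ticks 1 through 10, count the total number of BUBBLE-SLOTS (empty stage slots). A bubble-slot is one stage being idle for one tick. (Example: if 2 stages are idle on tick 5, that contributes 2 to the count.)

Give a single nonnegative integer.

Tick 1: [PARSE:P1(v=2,ok=F), VALIDATE:-, TRANSFORM:-, EMIT:-] out:-; bubbles=3
Tick 2: [PARSE:P2(v=4,ok=F), VALIDATE:P1(v=2,ok=F), TRANSFORM:-, EMIT:-] out:-; bubbles=2
Tick 3: [PARSE:P3(v=20,ok=F), VALIDATE:P2(v=4,ok=F), TRANSFORM:P1(v=0,ok=F), EMIT:-] out:-; bubbles=1
Tick 4: [PARSE:-, VALIDATE:P3(v=20,ok=F), TRANSFORM:P2(v=0,ok=F), EMIT:P1(v=0,ok=F)] out:-; bubbles=1
Tick 5: [PARSE:P4(v=19,ok=F), VALIDATE:-, TRANSFORM:P3(v=0,ok=F), EMIT:P2(v=0,ok=F)] out:P1(v=0); bubbles=1
Tick 6: [PARSE:P5(v=5,ok=F), VALIDATE:P4(v=19,ok=T), TRANSFORM:-, EMIT:P3(v=0,ok=F)] out:P2(v=0); bubbles=1
Tick 7: [PARSE:-, VALIDATE:P5(v=5,ok=F), TRANSFORM:P4(v=95,ok=T), EMIT:-] out:P3(v=0); bubbles=2
Tick 8: [PARSE:-, VALIDATE:-, TRANSFORM:P5(v=0,ok=F), EMIT:P4(v=95,ok=T)] out:-; bubbles=2
Tick 9: [PARSE:-, VALIDATE:-, TRANSFORM:-, EMIT:P5(v=0,ok=F)] out:P4(v=95); bubbles=3
Tick 10: [PARSE:-, VALIDATE:-, TRANSFORM:-, EMIT:-] out:P5(v=0); bubbles=4
Total bubble-slots: 20

Answer: 20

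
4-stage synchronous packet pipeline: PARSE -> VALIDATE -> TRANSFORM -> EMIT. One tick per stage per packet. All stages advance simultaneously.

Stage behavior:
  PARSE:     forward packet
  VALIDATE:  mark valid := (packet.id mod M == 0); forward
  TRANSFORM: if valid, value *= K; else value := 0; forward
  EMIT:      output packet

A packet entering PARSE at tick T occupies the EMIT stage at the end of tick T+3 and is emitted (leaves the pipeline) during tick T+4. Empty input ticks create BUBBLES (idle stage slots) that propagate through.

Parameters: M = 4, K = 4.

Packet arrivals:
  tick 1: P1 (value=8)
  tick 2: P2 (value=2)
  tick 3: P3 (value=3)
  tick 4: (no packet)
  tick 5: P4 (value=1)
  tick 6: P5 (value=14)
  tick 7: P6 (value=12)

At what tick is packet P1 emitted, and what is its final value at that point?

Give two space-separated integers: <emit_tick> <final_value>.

Tick 1: [PARSE:P1(v=8,ok=F), VALIDATE:-, TRANSFORM:-, EMIT:-] out:-; in:P1
Tick 2: [PARSE:P2(v=2,ok=F), VALIDATE:P1(v=8,ok=F), TRANSFORM:-, EMIT:-] out:-; in:P2
Tick 3: [PARSE:P3(v=3,ok=F), VALIDATE:P2(v=2,ok=F), TRANSFORM:P1(v=0,ok=F), EMIT:-] out:-; in:P3
Tick 4: [PARSE:-, VALIDATE:P3(v=3,ok=F), TRANSFORM:P2(v=0,ok=F), EMIT:P1(v=0,ok=F)] out:-; in:-
Tick 5: [PARSE:P4(v=1,ok=F), VALIDATE:-, TRANSFORM:P3(v=0,ok=F), EMIT:P2(v=0,ok=F)] out:P1(v=0); in:P4
Tick 6: [PARSE:P5(v=14,ok=F), VALIDATE:P4(v=1,ok=T), TRANSFORM:-, EMIT:P3(v=0,ok=F)] out:P2(v=0); in:P5
Tick 7: [PARSE:P6(v=12,ok=F), VALIDATE:P5(v=14,ok=F), TRANSFORM:P4(v=4,ok=T), EMIT:-] out:P3(v=0); in:P6
Tick 8: [PARSE:-, VALIDATE:P6(v=12,ok=F), TRANSFORM:P5(v=0,ok=F), EMIT:P4(v=4,ok=T)] out:-; in:-
Tick 9: [PARSE:-, VALIDATE:-, TRANSFORM:P6(v=0,ok=F), EMIT:P5(v=0,ok=F)] out:P4(v=4); in:-
Tick 10: [PARSE:-, VALIDATE:-, TRANSFORM:-, EMIT:P6(v=0,ok=F)] out:P5(v=0); in:-
Tick 11: [PARSE:-, VALIDATE:-, TRANSFORM:-, EMIT:-] out:P6(v=0); in:-
P1: arrives tick 1, valid=False (id=1, id%4=1), emit tick 5, final value 0

Answer: 5 0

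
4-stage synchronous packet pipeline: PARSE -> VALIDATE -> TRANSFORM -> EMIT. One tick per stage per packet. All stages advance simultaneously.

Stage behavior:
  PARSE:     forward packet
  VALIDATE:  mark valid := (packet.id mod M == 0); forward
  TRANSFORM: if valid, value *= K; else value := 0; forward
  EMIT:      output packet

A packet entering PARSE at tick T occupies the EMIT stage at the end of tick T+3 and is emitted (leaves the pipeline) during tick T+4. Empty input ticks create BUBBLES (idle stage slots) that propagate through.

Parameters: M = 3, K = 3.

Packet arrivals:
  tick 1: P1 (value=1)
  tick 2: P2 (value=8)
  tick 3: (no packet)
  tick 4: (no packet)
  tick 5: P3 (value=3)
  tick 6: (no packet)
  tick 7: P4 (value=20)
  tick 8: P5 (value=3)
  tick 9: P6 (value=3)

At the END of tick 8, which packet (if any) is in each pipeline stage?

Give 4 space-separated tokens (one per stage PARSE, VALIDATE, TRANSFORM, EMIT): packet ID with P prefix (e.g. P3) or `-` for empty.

Answer: P5 P4 - P3

Derivation:
Tick 1: [PARSE:P1(v=1,ok=F), VALIDATE:-, TRANSFORM:-, EMIT:-] out:-; in:P1
Tick 2: [PARSE:P2(v=8,ok=F), VALIDATE:P1(v=1,ok=F), TRANSFORM:-, EMIT:-] out:-; in:P2
Tick 3: [PARSE:-, VALIDATE:P2(v=8,ok=F), TRANSFORM:P1(v=0,ok=F), EMIT:-] out:-; in:-
Tick 4: [PARSE:-, VALIDATE:-, TRANSFORM:P2(v=0,ok=F), EMIT:P1(v=0,ok=F)] out:-; in:-
Tick 5: [PARSE:P3(v=3,ok=F), VALIDATE:-, TRANSFORM:-, EMIT:P2(v=0,ok=F)] out:P1(v=0); in:P3
Tick 6: [PARSE:-, VALIDATE:P3(v=3,ok=T), TRANSFORM:-, EMIT:-] out:P2(v=0); in:-
Tick 7: [PARSE:P4(v=20,ok=F), VALIDATE:-, TRANSFORM:P3(v=9,ok=T), EMIT:-] out:-; in:P4
Tick 8: [PARSE:P5(v=3,ok=F), VALIDATE:P4(v=20,ok=F), TRANSFORM:-, EMIT:P3(v=9,ok=T)] out:-; in:P5
At end of tick 8: ['P5', 'P4', '-', 'P3']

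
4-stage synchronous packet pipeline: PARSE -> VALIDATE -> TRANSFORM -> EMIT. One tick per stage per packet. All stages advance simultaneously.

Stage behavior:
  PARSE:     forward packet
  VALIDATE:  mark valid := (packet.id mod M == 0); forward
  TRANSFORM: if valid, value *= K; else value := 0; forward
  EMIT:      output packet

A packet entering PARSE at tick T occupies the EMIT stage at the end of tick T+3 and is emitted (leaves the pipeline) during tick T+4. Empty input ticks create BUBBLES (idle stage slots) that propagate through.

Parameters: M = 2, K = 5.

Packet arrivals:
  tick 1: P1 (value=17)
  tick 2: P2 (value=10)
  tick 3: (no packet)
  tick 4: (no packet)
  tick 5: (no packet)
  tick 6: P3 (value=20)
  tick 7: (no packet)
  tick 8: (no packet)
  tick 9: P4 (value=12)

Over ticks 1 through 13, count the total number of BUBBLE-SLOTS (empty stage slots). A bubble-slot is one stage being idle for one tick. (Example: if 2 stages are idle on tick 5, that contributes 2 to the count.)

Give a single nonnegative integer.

Tick 1: [PARSE:P1(v=17,ok=F), VALIDATE:-, TRANSFORM:-, EMIT:-] out:-; bubbles=3
Tick 2: [PARSE:P2(v=10,ok=F), VALIDATE:P1(v=17,ok=F), TRANSFORM:-, EMIT:-] out:-; bubbles=2
Tick 3: [PARSE:-, VALIDATE:P2(v=10,ok=T), TRANSFORM:P1(v=0,ok=F), EMIT:-] out:-; bubbles=2
Tick 4: [PARSE:-, VALIDATE:-, TRANSFORM:P2(v=50,ok=T), EMIT:P1(v=0,ok=F)] out:-; bubbles=2
Tick 5: [PARSE:-, VALIDATE:-, TRANSFORM:-, EMIT:P2(v=50,ok=T)] out:P1(v=0); bubbles=3
Tick 6: [PARSE:P3(v=20,ok=F), VALIDATE:-, TRANSFORM:-, EMIT:-] out:P2(v=50); bubbles=3
Tick 7: [PARSE:-, VALIDATE:P3(v=20,ok=F), TRANSFORM:-, EMIT:-] out:-; bubbles=3
Tick 8: [PARSE:-, VALIDATE:-, TRANSFORM:P3(v=0,ok=F), EMIT:-] out:-; bubbles=3
Tick 9: [PARSE:P4(v=12,ok=F), VALIDATE:-, TRANSFORM:-, EMIT:P3(v=0,ok=F)] out:-; bubbles=2
Tick 10: [PARSE:-, VALIDATE:P4(v=12,ok=T), TRANSFORM:-, EMIT:-] out:P3(v=0); bubbles=3
Tick 11: [PARSE:-, VALIDATE:-, TRANSFORM:P4(v=60,ok=T), EMIT:-] out:-; bubbles=3
Tick 12: [PARSE:-, VALIDATE:-, TRANSFORM:-, EMIT:P4(v=60,ok=T)] out:-; bubbles=3
Tick 13: [PARSE:-, VALIDATE:-, TRANSFORM:-, EMIT:-] out:P4(v=60); bubbles=4
Total bubble-slots: 36

Answer: 36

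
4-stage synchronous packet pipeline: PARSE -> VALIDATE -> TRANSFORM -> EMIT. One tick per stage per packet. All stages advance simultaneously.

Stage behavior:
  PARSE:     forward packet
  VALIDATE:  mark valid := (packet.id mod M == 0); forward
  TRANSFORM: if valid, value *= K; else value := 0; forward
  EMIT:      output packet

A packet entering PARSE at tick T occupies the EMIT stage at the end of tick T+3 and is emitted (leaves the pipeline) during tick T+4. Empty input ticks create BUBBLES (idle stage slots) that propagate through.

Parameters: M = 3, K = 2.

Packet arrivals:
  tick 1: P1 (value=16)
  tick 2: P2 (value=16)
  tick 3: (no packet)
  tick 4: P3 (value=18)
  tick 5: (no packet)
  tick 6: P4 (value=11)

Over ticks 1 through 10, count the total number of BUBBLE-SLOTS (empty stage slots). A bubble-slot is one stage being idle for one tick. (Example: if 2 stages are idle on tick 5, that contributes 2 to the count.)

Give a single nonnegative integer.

Tick 1: [PARSE:P1(v=16,ok=F), VALIDATE:-, TRANSFORM:-, EMIT:-] out:-; bubbles=3
Tick 2: [PARSE:P2(v=16,ok=F), VALIDATE:P1(v=16,ok=F), TRANSFORM:-, EMIT:-] out:-; bubbles=2
Tick 3: [PARSE:-, VALIDATE:P2(v=16,ok=F), TRANSFORM:P1(v=0,ok=F), EMIT:-] out:-; bubbles=2
Tick 4: [PARSE:P3(v=18,ok=F), VALIDATE:-, TRANSFORM:P2(v=0,ok=F), EMIT:P1(v=0,ok=F)] out:-; bubbles=1
Tick 5: [PARSE:-, VALIDATE:P3(v=18,ok=T), TRANSFORM:-, EMIT:P2(v=0,ok=F)] out:P1(v=0); bubbles=2
Tick 6: [PARSE:P4(v=11,ok=F), VALIDATE:-, TRANSFORM:P3(v=36,ok=T), EMIT:-] out:P2(v=0); bubbles=2
Tick 7: [PARSE:-, VALIDATE:P4(v=11,ok=F), TRANSFORM:-, EMIT:P3(v=36,ok=T)] out:-; bubbles=2
Tick 8: [PARSE:-, VALIDATE:-, TRANSFORM:P4(v=0,ok=F), EMIT:-] out:P3(v=36); bubbles=3
Tick 9: [PARSE:-, VALIDATE:-, TRANSFORM:-, EMIT:P4(v=0,ok=F)] out:-; bubbles=3
Tick 10: [PARSE:-, VALIDATE:-, TRANSFORM:-, EMIT:-] out:P4(v=0); bubbles=4
Total bubble-slots: 24

Answer: 24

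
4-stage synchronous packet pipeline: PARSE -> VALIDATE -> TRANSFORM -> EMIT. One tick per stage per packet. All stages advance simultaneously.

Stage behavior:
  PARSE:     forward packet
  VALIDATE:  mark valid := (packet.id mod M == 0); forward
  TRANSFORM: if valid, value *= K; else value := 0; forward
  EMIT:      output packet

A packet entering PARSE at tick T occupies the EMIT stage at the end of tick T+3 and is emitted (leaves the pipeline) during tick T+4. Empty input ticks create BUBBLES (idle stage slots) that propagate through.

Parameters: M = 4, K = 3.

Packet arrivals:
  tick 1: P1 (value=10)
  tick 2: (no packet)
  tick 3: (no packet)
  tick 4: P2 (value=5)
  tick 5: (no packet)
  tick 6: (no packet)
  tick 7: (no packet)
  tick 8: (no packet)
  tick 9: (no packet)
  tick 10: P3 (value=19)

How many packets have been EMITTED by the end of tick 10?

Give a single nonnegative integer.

Tick 1: [PARSE:P1(v=10,ok=F), VALIDATE:-, TRANSFORM:-, EMIT:-] out:-; in:P1
Tick 2: [PARSE:-, VALIDATE:P1(v=10,ok=F), TRANSFORM:-, EMIT:-] out:-; in:-
Tick 3: [PARSE:-, VALIDATE:-, TRANSFORM:P1(v=0,ok=F), EMIT:-] out:-; in:-
Tick 4: [PARSE:P2(v=5,ok=F), VALIDATE:-, TRANSFORM:-, EMIT:P1(v=0,ok=F)] out:-; in:P2
Tick 5: [PARSE:-, VALIDATE:P2(v=5,ok=F), TRANSFORM:-, EMIT:-] out:P1(v=0); in:-
Tick 6: [PARSE:-, VALIDATE:-, TRANSFORM:P2(v=0,ok=F), EMIT:-] out:-; in:-
Tick 7: [PARSE:-, VALIDATE:-, TRANSFORM:-, EMIT:P2(v=0,ok=F)] out:-; in:-
Tick 8: [PARSE:-, VALIDATE:-, TRANSFORM:-, EMIT:-] out:P2(v=0); in:-
Tick 9: [PARSE:-, VALIDATE:-, TRANSFORM:-, EMIT:-] out:-; in:-
Tick 10: [PARSE:P3(v=19,ok=F), VALIDATE:-, TRANSFORM:-, EMIT:-] out:-; in:P3
Emitted by tick 10: ['P1', 'P2']

Answer: 2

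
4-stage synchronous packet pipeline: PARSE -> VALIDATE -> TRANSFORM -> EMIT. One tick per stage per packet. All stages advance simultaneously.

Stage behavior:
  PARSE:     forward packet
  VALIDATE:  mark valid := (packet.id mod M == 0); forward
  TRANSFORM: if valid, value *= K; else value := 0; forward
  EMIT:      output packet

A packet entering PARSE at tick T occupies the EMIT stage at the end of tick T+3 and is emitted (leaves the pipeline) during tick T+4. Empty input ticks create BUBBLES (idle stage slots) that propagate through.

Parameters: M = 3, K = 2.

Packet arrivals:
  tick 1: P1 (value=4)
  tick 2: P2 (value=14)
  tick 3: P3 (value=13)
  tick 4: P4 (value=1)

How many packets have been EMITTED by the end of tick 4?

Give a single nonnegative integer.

Answer: 0

Derivation:
Tick 1: [PARSE:P1(v=4,ok=F), VALIDATE:-, TRANSFORM:-, EMIT:-] out:-; in:P1
Tick 2: [PARSE:P2(v=14,ok=F), VALIDATE:P1(v=4,ok=F), TRANSFORM:-, EMIT:-] out:-; in:P2
Tick 3: [PARSE:P3(v=13,ok=F), VALIDATE:P2(v=14,ok=F), TRANSFORM:P1(v=0,ok=F), EMIT:-] out:-; in:P3
Tick 4: [PARSE:P4(v=1,ok=F), VALIDATE:P3(v=13,ok=T), TRANSFORM:P2(v=0,ok=F), EMIT:P1(v=0,ok=F)] out:-; in:P4
Emitted by tick 4: []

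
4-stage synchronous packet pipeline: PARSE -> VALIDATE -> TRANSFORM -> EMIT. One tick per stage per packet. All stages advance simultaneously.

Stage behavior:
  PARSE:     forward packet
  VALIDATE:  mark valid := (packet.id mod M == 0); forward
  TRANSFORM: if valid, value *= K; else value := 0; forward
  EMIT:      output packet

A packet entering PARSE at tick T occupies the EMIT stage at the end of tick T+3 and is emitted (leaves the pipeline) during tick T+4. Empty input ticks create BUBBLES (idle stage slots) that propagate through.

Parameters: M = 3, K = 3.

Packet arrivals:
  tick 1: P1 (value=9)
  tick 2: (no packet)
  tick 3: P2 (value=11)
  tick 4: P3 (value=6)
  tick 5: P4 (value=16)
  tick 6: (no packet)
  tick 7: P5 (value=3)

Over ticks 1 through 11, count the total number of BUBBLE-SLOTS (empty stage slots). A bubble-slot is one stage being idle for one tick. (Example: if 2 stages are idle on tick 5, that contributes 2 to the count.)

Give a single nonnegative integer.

Tick 1: [PARSE:P1(v=9,ok=F), VALIDATE:-, TRANSFORM:-, EMIT:-] out:-; bubbles=3
Tick 2: [PARSE:-, VALIDATE:P1(v=9,ok=F), TRANSFORM:-, EMIT:-] out:-; bubbles=3
Tick 3: [PARSE:P2(v=11,ok=F), VALIDATE:-, TRANSFORM:P1(v=0,ok=F), EMIT:-] out:-; bubbles=2
Tick 4: [PARSE:P3(v=6,ok=F), VALIDATE:P2(v=11,ok=F), TRANSFORM:-, EMIT:P1(v=0,ok=F)] out:-; bubbles=1
Tick 5: [PARSE:P4(v=16,ok=F), VALIDATE:P3(v=6,ok=T), TRANSFORM:P2(v=0,ok=F), EMIT:-] out:P1(v=0); bubbles=1
Tick 6: [PARSE:-, VALIDATE:P4(v=16,ok=F), TRANSFORM:P3(v=18,ok=T), EMIT:P2(v=0,ok=F)] out:-; bubbles=1
Tick 7: [PARSE:P5(v=3,ok=F), VALIDATE:-, TRANSFORM:P4(v=0,ok=F), EMIT:P3(v=18,ok=T)] out:P2(v=0); bubbles=1
Tick 8: [PARSE:-, VALIDATE:P5(v=3,ok=F), TRANSFORM:-, EMIT:P4(v=0,ok=F)] out:P3(v=18); bubbles=2
Tick 9: [PARSE:-, VALIDATE:-, TRANSFORM:P5(v=0,ok=F), EMIT:-] out:P4(v=0); bubbles=3
Tick 10: [PARSE:-, VALIDATE:-, TRANSFORM:-, EMIT:P5(v=0,ok=F)] out:-; bubbles=3
Tick 11: [PARSE:-, VALIDATE:-, TRANSFORM:-, EMIT:-] out:P5(v=0); bubbles=4
Total bubble-slots: 24

Answer: 24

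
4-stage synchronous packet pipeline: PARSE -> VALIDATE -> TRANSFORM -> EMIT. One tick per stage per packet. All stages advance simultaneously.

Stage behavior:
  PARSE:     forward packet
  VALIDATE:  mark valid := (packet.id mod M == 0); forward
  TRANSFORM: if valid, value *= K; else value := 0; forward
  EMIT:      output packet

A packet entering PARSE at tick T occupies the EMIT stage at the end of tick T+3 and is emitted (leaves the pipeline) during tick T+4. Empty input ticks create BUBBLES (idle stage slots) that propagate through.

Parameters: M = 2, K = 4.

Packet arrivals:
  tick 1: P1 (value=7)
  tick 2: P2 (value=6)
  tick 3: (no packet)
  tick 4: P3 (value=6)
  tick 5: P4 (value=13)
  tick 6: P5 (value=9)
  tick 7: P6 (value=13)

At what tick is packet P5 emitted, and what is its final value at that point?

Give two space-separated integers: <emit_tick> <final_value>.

Answer: 10 0

Derivation:
Tick 1: [PARSE:P1(v=7,ok=F), VALIDATE:-, TRANSFORM:-, EMIT:-] out:-; in:P1
Tick 2: [PARSE:P2(v=6,ok=F), VALIDATE:P1(v=7,ok=F), TRANSFORM:-, EMIT:-] out:-; in:P2
Tick 3: [PARSE:-, VALIDATE:P2(v=6,ok=T), TRANSFORM:P1(v=0,ok=F), EMIT:-] out:-; in:-
Tick 4: [PARSE:P3(v=6,ok=F), VALIDATE:-, TRANSFORM:P2(v=24,ok=T), EMIT:P1(v=0,ok=F)] out:-; in:P3
Tick 5: [PARSE:P4(v=13,ok=F), VALIDATE:P3(v=6,ok=F), TRANSFORM:-, EMIT:P2(v=24,ok=T)] out:P1(v=0); in:P4
Tick 6: [PARSE:P5(v=9,ok=F), VALIDATE:P4(v=13,ok=T), TRANSFORM:P3(v=0,ok=F), EMIT:-] out:P2(v=24); in:P5
Tick 7: [PARSE:P6(v=13,ok=F), VALIDATE:P5(v=9,ok=F), TRANSFORM:P4(v=52,ok=T), EMIT:P3(v=0,ok=F)] out:-; in:P6
Tick 8: [PARSE:-, VALIDATE:P6(v=13,ok=T), TRANSFORM:P5(v=0,ok=F), EMIT:P4(v=52,ok=T)] out:P3(v=0); in:-
Tick 9: [PARSE:-, VALIDATE:-, TRANSFORM:P6(v=52,ok=T), EMIT:P5(v=0,ok=F)] out:P4(v=52); in:-
Tick 10: [PARSE:-, VALIDATE:-, TRANSFORM:-, EMIT:P6(v=52,ok=T)] out:P5(v=0); in:-
Tick 11: [PARSE:-, VALIDATE:-, TRANSFORM:-, EMIT:-] out:P6(v=52); in:-
P5: arrives tick 6, valid=False (id=5, id%2=1), emit tick 10, final value 0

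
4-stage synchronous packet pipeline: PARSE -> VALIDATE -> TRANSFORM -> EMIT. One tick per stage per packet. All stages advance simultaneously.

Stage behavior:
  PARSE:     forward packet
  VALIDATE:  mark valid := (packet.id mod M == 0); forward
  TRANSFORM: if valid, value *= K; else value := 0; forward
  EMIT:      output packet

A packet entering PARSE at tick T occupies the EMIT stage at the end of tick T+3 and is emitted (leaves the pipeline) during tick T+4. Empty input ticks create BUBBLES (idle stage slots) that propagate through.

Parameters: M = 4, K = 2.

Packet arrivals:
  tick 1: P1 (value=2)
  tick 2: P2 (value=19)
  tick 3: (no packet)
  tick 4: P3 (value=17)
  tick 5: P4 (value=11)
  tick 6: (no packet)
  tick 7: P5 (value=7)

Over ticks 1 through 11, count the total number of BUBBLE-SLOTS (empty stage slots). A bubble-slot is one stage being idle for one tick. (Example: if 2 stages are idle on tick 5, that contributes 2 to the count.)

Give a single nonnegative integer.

Tick 1: [PARSE:P1(v=2,ok=F), VALIDATE:-, TRANSFORM:-, EMIT:-] out:-; bubbles=3
Tick 2: [PARSE:P2(v=19,ok=F), VALIDATE:P1(v=2,ok=F), TRANSFORM:-, EMIT:-] out:-; bubbles=2
Tick 3: [PARSE:-, VALIDATE:P2(v=19,ok=F), TRANSFORM:P1(v=0,ok=F), EMIT:-] out:-; bubbles=2
Tick 4: [PARSE:P3(v=17,ok=F), VALIDATE:-, TRANSFORM:P2(v=0,ok=F), EMIT:P1(v=0,ok=F)] out:-; bubbles=1
Tick 5: [PARSE:P4(v=11,ok=F), VALIDATE:P3(v=17,ok=F), TRANSFORM:-, EMIT:P2(v=0,ok=F)] out:P1(v=0); bubbles=1
Tick 6: [PARSE:-, VALIDATE:P4(v=11,ok=T), TRANSFORM:P3(v=0,ok=F), EMIT:-] out:P2(v=0); bubbles=2
Tick 7: [PARSE:P5(v=7,ok=F), VALIDATE:-, TRANSFORM:P4(v=22,ok=T), EMIT:P3(v=0,ok=F)] out:-; bubbles=1
Tick 8: [PARSE:-, VALIDATE:P5(v=7,ok=F), TRANSFORM:-, EMIT:P4(v=22,ok=T)] out:P3(v=0); bubbles=2
Tick 9: [PARSE:-, VALIDATE:-, TRANSFORM:P5(v=0,ok=F), EMIT:-] out:P4(v=22); bubbles=3
Tick 10: [PARSE:-, VALIDATE:-, TRANSFORM:-, EMIT:P5(v=0,ok=F)] out:-; bubbles=3
Tick 11: [PARSE:-, VALIDATE:-, TRANSFORM:-, EMIT:-] out:P5(v=0); bubbles=4
Total bubble-slots: 24

Answer: 24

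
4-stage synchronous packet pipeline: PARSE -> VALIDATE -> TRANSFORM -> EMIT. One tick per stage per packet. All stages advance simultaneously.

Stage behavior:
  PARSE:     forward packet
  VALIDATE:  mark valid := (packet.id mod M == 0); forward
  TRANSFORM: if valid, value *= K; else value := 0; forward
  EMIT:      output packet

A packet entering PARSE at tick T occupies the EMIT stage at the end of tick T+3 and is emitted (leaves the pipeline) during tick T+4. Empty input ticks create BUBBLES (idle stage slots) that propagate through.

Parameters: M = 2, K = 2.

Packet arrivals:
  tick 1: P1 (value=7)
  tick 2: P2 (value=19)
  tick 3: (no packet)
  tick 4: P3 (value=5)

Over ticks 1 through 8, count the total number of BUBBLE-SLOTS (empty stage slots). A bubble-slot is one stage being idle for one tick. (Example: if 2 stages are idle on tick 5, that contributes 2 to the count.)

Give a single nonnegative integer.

Answer: 20

Derivation:
Tick 1: [PARSE:P1(v=7,ok=F), VALIDATE:-, TRANSFORM:-, EMIT:-] out:-; bubbles=3
Tick 2: [PARSE:P2(v=19,ok=F), VALIDATE:P1(v=7,ok=F), TRANSFORM:-, EMIT:-] out:-; bubbles=2
Tick 3: [PARSE:-, VALIDATE:P2(v=19,ok=T), TRANSFORM:P1(v=0,ok=F), EMIT:-] out:-; bubbles=2
Tick 4: [PARSE:P3(v=5,ok=F), VALIDATE:-, TRANSFORM:P2(v=38,ok=T), EMIT:P1(v=0,ok=F)] out:-; bubbles=1
Tick 5: [PARSE:-, VALIDATE:P3(v=5,ok=F), TRANSFORM:-, EMIT:P2(v=38,ok=T)] out:P1(v=0); bubbles=2
Tick 6: [PARSE:-, VALIDATE:-, TRANSFORM:P3(v=0,ok=F), EMIT:-] out:P2(v=38); bubbles=3
Tick 7: [PARSE:-, VALIDATE:-, TRANSFORM:-, EMIT:P3(v=0,ok=F)] out:-; bubbles=3
Tick 8: [PARSE:-, VALIDATE:-, TRANSFORM:-, EMIT:-] out:P3(v=0); bubbles=4
Total bubble-slots: 20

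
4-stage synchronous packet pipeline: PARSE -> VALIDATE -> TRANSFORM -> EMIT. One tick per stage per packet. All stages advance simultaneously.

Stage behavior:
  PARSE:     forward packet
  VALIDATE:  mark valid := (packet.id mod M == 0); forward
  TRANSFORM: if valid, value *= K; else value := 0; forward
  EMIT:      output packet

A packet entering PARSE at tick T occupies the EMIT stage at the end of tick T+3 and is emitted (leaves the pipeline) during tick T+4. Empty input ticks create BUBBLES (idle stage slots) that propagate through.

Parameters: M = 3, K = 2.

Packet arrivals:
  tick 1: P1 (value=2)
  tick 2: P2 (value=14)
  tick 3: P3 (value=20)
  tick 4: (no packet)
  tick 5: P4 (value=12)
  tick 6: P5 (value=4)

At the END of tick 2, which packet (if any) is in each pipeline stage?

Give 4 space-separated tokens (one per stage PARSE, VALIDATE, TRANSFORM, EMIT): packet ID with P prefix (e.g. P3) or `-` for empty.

Answer: P2 P1 - -

Derivation:
Tick 1: [PARSE:P1(v=2,ok=F), VALIDATE:-, TRANSFORM:-, EMIT:-] out:-; in:P1
Tick 2: [PARSE:P2(v=14,ok=F), VALIDATE:P1(v=2,ok=F), TRANSFORM:-, EMIT:-] out:-; in:P2
At end of tick 2: ['P2', 'P1', '-', '-']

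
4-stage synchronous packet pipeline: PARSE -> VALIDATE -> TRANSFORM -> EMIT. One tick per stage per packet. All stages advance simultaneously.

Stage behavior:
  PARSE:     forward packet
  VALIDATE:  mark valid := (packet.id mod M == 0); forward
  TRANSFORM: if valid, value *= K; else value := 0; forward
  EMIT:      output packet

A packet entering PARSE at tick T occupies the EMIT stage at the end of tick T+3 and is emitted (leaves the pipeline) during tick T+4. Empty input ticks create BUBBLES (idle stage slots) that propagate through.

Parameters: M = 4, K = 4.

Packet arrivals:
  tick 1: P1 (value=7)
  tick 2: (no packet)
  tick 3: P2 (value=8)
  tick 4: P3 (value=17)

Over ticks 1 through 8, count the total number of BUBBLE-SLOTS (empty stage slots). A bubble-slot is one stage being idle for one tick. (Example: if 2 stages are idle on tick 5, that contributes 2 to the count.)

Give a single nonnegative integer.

Tick 1: [PARSE:P1(v=7,ok=F), VALIDATE:-, TRANSFORM:-, EMIT:-] out:-; bubbles=3
Tick 2: [PARSE:-, VALIDATE:P1(v=7,ok=F), TRANSFORM:-, EMIT:-] out:-; bubbles=3
Tick 3: [PARSE:P2(v=8,ok=F), VALIDATE:-, TRANSFORM:P1(v=0,ok=F), EMIT:-] out:-; bubbles=2
Tick 4: [PARSE:P3(v=17,ok=F), VALIDATE:P2(v=8,ok=F), TRANSFORM:-, EMIT:P1(v=0,ok=F)] out:-; bubbles=1
Tick 5: [PARSE:-, VALIDATE:P3(v=17,ok=F), TRANSFORM:P2(v=0,ok=F), EMIT:-] out:P1(v=0); bubbles=2
Tick 6: [PARSE:-, VALIDATE:-, TRANSFORM:P3(v=0,ok=F), EMIT:P2(v=0,ok=F)] out:-; bubbles=2
Tick 7: [PARSE:-, VALIDATE:-, TRANSFORM:-, EMIT:P3(v=0,ok=F)] out:P2(v=0); bubbles=3
Tick 8: [PARSE:-, VALIDATE:-, TRANSFORM:-, EMIT:-] out:P3(v=0); bubbles=4
Total bubble-slots: 20

Answer: 20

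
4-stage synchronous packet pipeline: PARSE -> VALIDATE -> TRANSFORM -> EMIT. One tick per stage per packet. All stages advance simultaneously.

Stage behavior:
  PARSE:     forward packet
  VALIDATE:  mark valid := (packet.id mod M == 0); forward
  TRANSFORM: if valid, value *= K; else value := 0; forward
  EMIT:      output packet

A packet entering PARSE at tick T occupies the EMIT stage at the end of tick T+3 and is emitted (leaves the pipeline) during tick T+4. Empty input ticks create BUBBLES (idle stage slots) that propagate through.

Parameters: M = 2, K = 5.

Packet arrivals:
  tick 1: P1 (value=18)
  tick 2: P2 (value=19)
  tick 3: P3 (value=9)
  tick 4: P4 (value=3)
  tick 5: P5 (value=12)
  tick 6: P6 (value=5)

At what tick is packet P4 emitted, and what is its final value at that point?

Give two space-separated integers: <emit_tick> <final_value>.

Answer: 8 15

Derivation:
Tick 1: [PARSE:P1(v=18,ok=F), VALIDATE:-, TRANSFORM:-, EMIT:-] out:-; in:P1
Tick 2: [PARSE:P2(v=19,ok=F), VALIDATE:P1(v=18,ok=F), TRANSFORM:-, EMIT:-] out:-; in:P2
Tick 3: [PARSE:P3(v=9,ok=F), VALIDATE:P2(v=19,ok=T), TRANSFORM:P1(v=0,ok=F), EMIT:-] out:-; in:P3
Tick 4: [PARSE:P4(v=3,ok=F), VALIDATE:P3(v=9,ok=F), TRANSFORM:P2(v=95,ok=T), EMIT:P1(v=0,ok=F)] out:-; in:P4
Tick 5: [PARSE:P5(v=12,ok=F), VALIDATE:P4(v=3,ok=T), TRANSFORM:P3(v=0,ok=F), EMIT:P2(v=95,ok=T)] out:P1(v=0); in:P5
Tick 6: [PARSE:P6(v=5,ok=F), VALIDATE:P5(v=12,ok=F), TRANSFORM:P4(v=15,ok=T), EMIT:P3(v=0,ok=F)] out:P2(v=95); in:P6
Tick 7: [PARSE:-, VALIDATE:P6(v=5,ok=T), TRANSFORM:P5(v=0,ok=F), EMIT:P4(v=15,ok=T)] out:P3(v=0); in:-
Tick 8: [PARSE:-, VALIDATE:-, TRANSFORM:P6(v=25,ok=T), EMIT:P5(v=0,ok=F)] out:P4(v=15); in:-
Tick 9: [PARSE:-, VALIDATE:-, TRANSFORM:-, EMIT:P6(v=25,ok=T)] out:P5(v=0); in:-
Tick 10: [PARSE:-, VALIDATE:-, TRANSFORM:-, EMIT:-] out:P6(v=25); in:-
P4: arrives tick 4, valid=True (id=4, id%2=0), emit tick 8, final value 15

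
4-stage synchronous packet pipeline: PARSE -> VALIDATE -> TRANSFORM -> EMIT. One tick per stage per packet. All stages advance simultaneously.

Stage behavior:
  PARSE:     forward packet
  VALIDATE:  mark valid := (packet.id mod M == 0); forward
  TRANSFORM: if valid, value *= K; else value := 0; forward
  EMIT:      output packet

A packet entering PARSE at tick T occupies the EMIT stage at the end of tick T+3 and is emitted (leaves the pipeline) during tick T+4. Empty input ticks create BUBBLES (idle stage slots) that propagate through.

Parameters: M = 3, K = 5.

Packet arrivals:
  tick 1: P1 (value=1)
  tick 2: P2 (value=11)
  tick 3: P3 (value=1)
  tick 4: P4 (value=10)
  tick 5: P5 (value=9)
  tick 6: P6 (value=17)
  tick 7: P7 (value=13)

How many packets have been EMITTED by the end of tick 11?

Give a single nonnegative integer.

Tick 1: [PARSE:P1(v=1,ok=F), VALIDATE:-, TRANSFORM:-, EMIT:-] out:-; in:P1
Tick 2: [PARSE:P2(v=11,ok=F), VALIDATE:P1(v=1,ok=F), TRANSFORM:-, EMIT:-] out:-; in:P2
Tick 3: [PARSE:P3(v=1,ok=F), VALIDATE:P2(v=11,ok=F), TRANSFORM:P1(v=0,ok=F), EMIT:-] out:-; in:P3
Tick 4: [PARSE:P4(v=10,ok=F), VALIDATE:P3(v=1,ok=T), TRANSFORM:P2(v=0,ok=F), EMIT:P1(v=0,ok=F)] out:-; in:P4
Tick 5: [PARSE:P5(v=9,ok=F), VALIDATE:P4(v=10,ok=F), TRANSFORM:P3(v=5,ok=T), EMIT:P2(v=0,ok=F)] out:P1(v=0); in:P5
Tick 6: [PARSE:P6(v=17,ok=F), VALIDATE:P5(v=9,ok=F), TRANSFORM:P4(v=0,ok=F), EMIT:P3(v=5,ok=T)] out:P2(v=0); in:P6
Tick 7: [PARSE:P7(v=13,ok=F), VALIDATE:P6(v=17,ok=T), TRANSFORM:P5(v=0,ok=F), EMIT:P4(v=0,ok=F)] out:P3(v=5); in:P7
Tick 8: [PARSE:-, VALIDATE:P7(v=13,ok=F), TRANSFORM:P6(v=85,ok=T), EMIT:P5(v=0,ok=F)] out:P4(v=0); in:-
Tick 9: [PARSE:-, VALIDATE:-, TRANSFORM:P7(v=0,ok=F), EMIT:P6(v=85,ok=T)] out:P5(v=0); in:-
Tick 10: [PARSE:-, VALIDATE:-, TRANSFORM:-, EMIT:P7(v=0,ok=F)] out:P6(v=85); in:-
Tick 11: [PARSE:-, VALIDATE:-, TRANSFORM:-, EMIT:-] out:P7(v=0); in:-
Emitted by tick 11: ['P1', 'P2', 'P3', 'P4', 'P5', 'P6', 'P7']

Answer: 7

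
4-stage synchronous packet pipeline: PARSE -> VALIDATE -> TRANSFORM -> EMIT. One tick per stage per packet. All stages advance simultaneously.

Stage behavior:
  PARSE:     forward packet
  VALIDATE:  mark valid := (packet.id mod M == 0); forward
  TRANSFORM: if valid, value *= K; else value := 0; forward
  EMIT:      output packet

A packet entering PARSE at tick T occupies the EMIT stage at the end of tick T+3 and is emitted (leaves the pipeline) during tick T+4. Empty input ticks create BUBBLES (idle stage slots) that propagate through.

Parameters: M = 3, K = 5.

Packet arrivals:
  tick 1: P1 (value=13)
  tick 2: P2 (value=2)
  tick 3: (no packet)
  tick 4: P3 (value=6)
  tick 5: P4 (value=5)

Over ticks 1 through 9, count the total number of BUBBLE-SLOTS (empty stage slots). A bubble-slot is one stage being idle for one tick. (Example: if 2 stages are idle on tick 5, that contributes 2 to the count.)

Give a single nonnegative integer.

Answer: 20

Derivation:
Tick 1: [PARSE:P1(v=13,ok=F), VALIDATE:-, TRANSFORM:-, EMIT:-] out:-; bubbles=3
Tick 2: [PARSE:P2(v=2,ok=F), VALIDATE:P1(v=13,ok=F), TRANSFORM:-, EMIT:-] out:-; bubbles=2
Tick 3: [PARSE:-, VALIDATE:P2(v=2,ok=F), TRANSFORM:P1(v=0,ok=F), EMIT:-] out:-; bubbles=2
Tick 4: [PARSE:P3(v=6,ok=F), VALIDATE:-, TRANSFORM:P2(v=0,ok=F), EMIT:P1(v=0,ok=F)] out:-; bubbles=1
Tick 5: [PARSE:P4(v=5,ok=F), VALIDATE:P3(v=6,ok=T), TRANSFORM:-, EMIT:P2(v=0,ok=F)] out:P1(v=0); bubbles=1
Tick 6: [PARSE:-, VALIDATE:P4(v=5,ok=F), TRANSFORM:P3(v=30,ok=T), EMIT:-] out:P2(v=0); bubbles=2
Tick 7: [PARSE:-, VALIDATE:-, TRANSFORM:P4(v=0,ok=F), EMIT:P3(v=30,ok=T)] out:-; bubbles=2
Tick 8: [PARSE:-, VALIDATE:-, TRANSFORM:-, EMIT:P4(v=0,ok=F)] out:P3(v=30); bubbles=3
Tick 9: [PARSE:-, VALIDATE:-, TRANSFORM:-, EMIT:-] out:P4(v=0); bubbles=4
Total bubble-slots: 20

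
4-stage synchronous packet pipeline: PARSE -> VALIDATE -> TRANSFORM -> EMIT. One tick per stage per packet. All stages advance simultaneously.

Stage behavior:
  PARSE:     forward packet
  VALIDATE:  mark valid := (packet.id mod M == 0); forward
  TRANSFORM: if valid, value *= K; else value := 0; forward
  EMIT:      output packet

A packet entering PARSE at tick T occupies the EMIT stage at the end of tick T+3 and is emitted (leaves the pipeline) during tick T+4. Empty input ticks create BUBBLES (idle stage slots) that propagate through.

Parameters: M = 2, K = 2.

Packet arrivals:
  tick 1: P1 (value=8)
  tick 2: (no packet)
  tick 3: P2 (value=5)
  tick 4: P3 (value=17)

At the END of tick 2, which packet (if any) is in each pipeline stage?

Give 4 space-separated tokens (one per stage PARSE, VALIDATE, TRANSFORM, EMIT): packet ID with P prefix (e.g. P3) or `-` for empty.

Answer: - P1 - -

Derivation:
Tick 1: [PARSE:P1(v=8,ok=F), VALIDATE:-, TRANSFORM:-, EMIT:-] out:-; in:P1
Tick 2: [PARSE:-, VALIDATE:P1(v=8,ok=F), TRANSFORM:-, EMIT:-] out:-; in:-
At end of tick 2: ['-', 'P1', '-', '-']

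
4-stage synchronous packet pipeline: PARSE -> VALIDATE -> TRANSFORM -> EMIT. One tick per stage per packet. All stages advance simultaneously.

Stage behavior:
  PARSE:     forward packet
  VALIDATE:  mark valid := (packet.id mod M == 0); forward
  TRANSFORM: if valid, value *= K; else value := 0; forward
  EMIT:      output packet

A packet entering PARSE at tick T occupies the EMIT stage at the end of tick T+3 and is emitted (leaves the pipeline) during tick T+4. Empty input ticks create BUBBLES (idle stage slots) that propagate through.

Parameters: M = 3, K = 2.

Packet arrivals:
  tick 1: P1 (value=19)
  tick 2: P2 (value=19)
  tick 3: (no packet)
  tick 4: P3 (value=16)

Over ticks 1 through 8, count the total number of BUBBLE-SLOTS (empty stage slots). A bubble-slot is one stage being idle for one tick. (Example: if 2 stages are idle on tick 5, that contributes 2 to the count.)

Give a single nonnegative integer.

Tick 1: [PARSE:P1(v=19,ok=F), VALIDATE:-, TRANSFORM:-, EMIT:-] out:-; bubbles=3
Tick 2: [PARSE:P2(v=19,ok=F), VALIDATE:P1(v=19,ok=F), TRANSFORM:-, EMIT:-] out:-; bubbles=2
Tick 3: [PARSE:-, VALIDATE:P2(v=19,ok=F), TRANSFORM:P1(v=0,ok=F), EMIT:-] out:-; bubbles=2
Tick 4: [PARSE:P3(v=16,ok=F), VALIDATE:-, TRANSFORM:P2(v=0,ok=F), EMIT:P1(v=0,ok=F)] out:-; bubbles=1
Tick 5: [PARSE:-, VALIDATE:P3(v=16,ok=T), TRANSFORM:-, EMIT:P2(v=0,ok=F)] out:P1(v=0); bubbles=2
Tick 6: [PARSE:-, VALIDATE:-, TRANSFORM:P3(v=32,ok=T), EMIT:-] out:P2(v=0); bubbles=3
Tick 7: [PARSE:-, VALIDATE:-, TRANSFORM:-, EMIT:P3(v=32,ok=T)] out:-; bubbles=3
Tick 8: [PARSE:-, VALIDATE:-, TRANSFORM:-, EMIT:-] out:P3(v=32); bubbles=4
Total bubble-slots: 20

Answer: 20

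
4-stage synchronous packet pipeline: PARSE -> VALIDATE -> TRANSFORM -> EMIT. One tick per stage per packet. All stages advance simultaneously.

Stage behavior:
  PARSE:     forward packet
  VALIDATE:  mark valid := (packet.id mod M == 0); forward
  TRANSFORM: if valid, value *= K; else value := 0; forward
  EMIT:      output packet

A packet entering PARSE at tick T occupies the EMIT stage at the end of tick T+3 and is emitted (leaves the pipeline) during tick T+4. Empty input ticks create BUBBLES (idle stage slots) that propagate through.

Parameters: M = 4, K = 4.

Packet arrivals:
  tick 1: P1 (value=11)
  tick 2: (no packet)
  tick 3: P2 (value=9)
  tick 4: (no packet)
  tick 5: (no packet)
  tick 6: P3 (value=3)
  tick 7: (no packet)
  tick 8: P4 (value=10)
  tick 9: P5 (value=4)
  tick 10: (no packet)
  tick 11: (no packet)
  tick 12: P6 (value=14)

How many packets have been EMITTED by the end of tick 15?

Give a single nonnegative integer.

Answer: 5

Derivation:
Tick 1: [PARSE:P1(v=11,ok=F), VALIDATE:-, TRANSFORM:-, EMIT:-] out:-; in:P1
Tick 2: [PARSE:-, VALIDATE:P1(v=11,ok=F), TRANSFORM:-, EMIT:-] out:-; in:-
Tick 3: [PARSE:P2(v=9,ok=F), VALIDATE:-, TRANSFORM:P1(v=0,ok=F), EMIT:-] out:-; in:P2
Tick 4: [PARSE:-, VALIDATE:P2(v=9,ok=F), TRANSFORM:-, EMIT:P1(v=0,ok=F)] out:-; in:-
Tick 5: [PARSE:-, VALIDATE:-, TRANSFORM:P2(v=0,ok=F), EMIT:-] out:P1(v=0); in:-
Tick 6: [PARSE:P3(v=3,ok=F), VALIDATE:-, TRANSFORM:-, EMIT:P2(v=0,ok=F)] out:-; in:P3
Tick 7: [PARSE:-, VALIDATE:P3(v=3,ok=F), TRANSFORM:-, EMIT:-] out:P2(v=0); in:-
Tick 8: [PARSE:P4(v=10,ok=F), VALIDATE:-, TRANSFORM:P3(v=0,ok=F), EMIT:-] out:-; in:P4
Tick 9: [PARSE:P5(v=4,ok=F), VALIDATE:P4(v=10,ok=T), TRANSFORM:-, EMIT:P3(v=0,ok=F)] out:-; in:P5
Tick 10: [PARSE:-, VALIDATE:P5(v=4,ok=F), TRANSFORM:P4(v=40,ok=T), EMIT:-] out:P3(v=0); in:-
Tick 11: [PARSE:-, VALIDATE:-, TRANSFORM:P5(v=0,ok=F), EMIT:P4(v=40,ok=T)] out:-; in:-
Tick 12: [PARSE:P6(v=14,ok=F), VALIDATE:-, TRANSFORM:-, EMIT:P5(v=0,ok=F)] out:P4(v=40); in:P6
Tick 13: [PARSE:-, VALIDATE:P6(v=14,ok=F), TRANSFORM:-, EMIT:-] out:P5(v=0); in:-
Tick 14: [PARSE:-, VALIDATE:-, TRANSFORM:P6(v=0,ok=F), EMIT:-] out:-; in:-
Tick 15: [PARSE:-, VALIDATE:-, TRANSFORM:-, EMIT:P6(v=0,ok=F)] out:-; in:-
Emitted by tick 15: ['P1', 'P2', 'P3', 'P4', 'P5']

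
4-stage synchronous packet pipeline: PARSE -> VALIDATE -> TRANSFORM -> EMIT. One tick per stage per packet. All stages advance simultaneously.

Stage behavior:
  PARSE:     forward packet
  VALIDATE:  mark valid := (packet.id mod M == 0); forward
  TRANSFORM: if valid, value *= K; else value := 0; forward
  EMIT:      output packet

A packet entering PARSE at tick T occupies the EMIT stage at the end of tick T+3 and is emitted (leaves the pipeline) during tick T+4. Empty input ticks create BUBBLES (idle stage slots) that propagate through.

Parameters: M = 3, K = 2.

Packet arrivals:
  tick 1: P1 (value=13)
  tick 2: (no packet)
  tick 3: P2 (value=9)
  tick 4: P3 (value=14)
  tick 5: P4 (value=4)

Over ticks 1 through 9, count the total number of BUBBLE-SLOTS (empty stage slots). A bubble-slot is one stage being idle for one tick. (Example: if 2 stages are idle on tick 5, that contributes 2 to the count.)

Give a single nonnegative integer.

Tick 1: [PARSE:P1(v=13,ok=F), VALIDATE:-, TRANSFORM:-, EMIT:-] out:-; bubbles=3
Tick 2: [PARSE:-, VALIDATE:P1(v=13,ok=F), TRANSFORM:-, EMIT:-] out:-; bubbles=3
Tick 3: [PARSE:P2(v=9,ok=F), VALIDATE:-, TRANSFORM:P1(v=0,ok=F), EMIT:-] out:-; bubbles=2
Tick 4: [PARSE:P3(v=14,ok=F), VALIDATE:P2(v=9,ok=F), TRANSFORM:-, EMIT:P1(v=0,ok=F)] out:-; bubbles=1
Tick 5: [PARSE:P4(v=4,ok=F), VALIDATE:P3(v=14,ok=T), TRANSFORM:P2(v=0,ok=F), EMIT:-] out:P1(v=0); bubbles=1
Tick 6: [PARSE:-, VALIDATE:P4(v=4,ok=F), TRANSFORM:P3(v=28,ok=T), EMIT:P2(v=0,ok=F)] out:-; bubbles=1
Tick 7: [PARSE:-, VALIDATE:-, TRANSFORM:P4(v=0,ok=F), EMIT:P3(v=28,ok=T)] out:P2(v=0); bubbles=2
Tick 8: [PARSE:-, VALIDATE:-, TRANSFORM:-, EMIT:P4(v=0,ok=F)] out:P3(v=28); bubbles=3
Tick 9: [PARSE:-, VALIDATE:-, TRANSFORM:-, EMIT:-] out:P4(v=0); bubbles=4
Total bubble-slots: 20

Answer: 20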